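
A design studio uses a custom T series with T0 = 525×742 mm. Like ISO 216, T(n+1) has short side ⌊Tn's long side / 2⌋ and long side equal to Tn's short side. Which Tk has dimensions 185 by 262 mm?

T0: 525 × 742 mm
T1: 371 × 525 mm
T2: 262 × 371 mm
T3: 185 × 262 mm
T4: 131 × 185 mm
→ matches T3.

T3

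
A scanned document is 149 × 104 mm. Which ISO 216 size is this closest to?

A6 (105 × 148 mm)

Aspect ratio 149/104 ≈ 1.433 (ISO target is √2 ≈ 1.414).
In the A-series (A0 area = 1 m²): A6 = 105 × 148 mm.
Off by 2 mm total — nearest standard size.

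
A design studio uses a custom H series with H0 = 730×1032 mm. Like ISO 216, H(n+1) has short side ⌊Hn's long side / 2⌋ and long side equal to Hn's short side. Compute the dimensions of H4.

H1: ⌊1032/2⌋ × 730 = 516 × 730 mm
H2: ⌊730/2⌋ × 516 = 365 × 516 mm
H3: ⌊516/2⌋ × 365 = 258 × 365 mm
H4: ⌊365/2⌋ × 258 = 182 × 258 mm

182 × 258 mm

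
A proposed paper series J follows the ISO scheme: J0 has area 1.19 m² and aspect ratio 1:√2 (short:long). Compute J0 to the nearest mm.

917 × 1297 mm

Let the short side be w mm. Then w · w√2 = 1.19 m² = 1,190,000 mm².
w² = 1,190,000/√2, so w ≈ 917.3 mm; long side = w√2 ≈ 1297.3 mm.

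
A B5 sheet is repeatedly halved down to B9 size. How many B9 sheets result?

16

Each ISO step halves the sheet: 1 × B5 → 2 × B6 → 4 × B7 → 8 × B8 → …
From B5 to B9 is 4 halving steps: 2^4 = 16.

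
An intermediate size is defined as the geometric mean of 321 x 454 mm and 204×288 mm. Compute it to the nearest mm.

Short side: √(321 · 204) = √65484 ≈ 255.9 → 256 mm
Long side: √(454 · 288) = √130752 ≈ 361.6 → 362 mm

256 × 362 mm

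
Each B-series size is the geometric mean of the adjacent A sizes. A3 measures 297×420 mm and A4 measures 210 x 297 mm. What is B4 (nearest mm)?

Short side: √(297 · 210) = √62370 ≈ 249.7 → 250 mm
Long side: √(420 · 297) = √124740 ≈ 353.2 → 353 mm

250 × 353 mm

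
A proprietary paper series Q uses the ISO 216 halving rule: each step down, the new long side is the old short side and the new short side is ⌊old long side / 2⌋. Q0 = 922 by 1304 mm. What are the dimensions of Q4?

230 × 326 mm

Q1: ⌊1304/2⌋ × 922 = 652 × 922 mm
Q2: ⌊922/2⌋ × 652 = 461 × 652 mm
Q3: ⌊652/2⌋ × 461 = 326 × 461 mm
Q4: ⌊461/2⌋ × 326 = 230 × 326 mm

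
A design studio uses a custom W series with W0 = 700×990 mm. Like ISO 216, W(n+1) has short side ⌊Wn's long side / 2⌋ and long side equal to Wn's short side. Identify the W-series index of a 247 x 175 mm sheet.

W0: 700 × 990 mm
W1: 495 × 700 mm
W2: 350 × 495 mm
W3: 247 × 350 mm
W4: 175 × 247 mm
W5: 123 × 175 mm
→ matches W4.

W4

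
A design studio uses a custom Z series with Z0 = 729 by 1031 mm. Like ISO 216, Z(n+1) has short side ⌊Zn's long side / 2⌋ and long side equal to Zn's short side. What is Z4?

182 × 257 mm

Z1: ⌊1031/2⌋ × 729 = 515 × 729 mm
Z2: ⌊729/2⌋ × 515 = 364 × 515 mm
Z3: ⌊515/2⌋ × 364 = 257 × 364 mm
Z4: ⌊364/2⌋ × 257 = 182 × 257 mm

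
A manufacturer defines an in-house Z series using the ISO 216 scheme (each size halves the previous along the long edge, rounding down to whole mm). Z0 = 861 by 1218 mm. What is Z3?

Z1 = 609 × 861 mm (from Z0 by 1 halving).
Z2: ⌊861/2⌋ × 609 = 430 × 609 mm
Z3: ⌊609/2⌋ × 430 = 304 × 430 mm

304 × 430 mm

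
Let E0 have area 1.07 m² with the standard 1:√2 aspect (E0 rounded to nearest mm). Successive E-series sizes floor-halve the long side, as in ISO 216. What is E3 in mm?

307 × 435 mm

Let E0's short side be w mm. w · w√2 = 1.07 m² = 1,070,000 mm², so w ≈ 869.8 mm and w√2 ≈ 1230.1 mm → E0 = 870 × 1230 mm.
E1: ⌊1230/2⌋ × 870 = 615 × 870 mm
E2: ⌊870/2⌋ × 615 = 435 × 615 mm
E3: ⌊615/2⌋ × 435 = 307 × 435 mm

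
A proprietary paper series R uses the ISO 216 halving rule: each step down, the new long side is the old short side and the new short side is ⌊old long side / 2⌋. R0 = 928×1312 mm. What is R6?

R1: ⌊1312/2⌋ × 928 = 656 × 928 mm
R2: ⌊928/2⌋ × 656 = 464 × 656 mm
R3: ⌊656/2⌋ × 464 = 328 × 464 mm
R4: ⌊464/2⌋ × 328 = 232 × 328 mm
R5: ⌊328/2⌋ × 232 = 164 × 232 mm
R6: ⌊232/2⌋ × 164 = 116 × 164 mm

116 × 164 mm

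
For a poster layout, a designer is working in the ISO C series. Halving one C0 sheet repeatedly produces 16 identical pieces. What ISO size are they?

16 = 2^4, so 4 halving steps.
C0 → C1 → … → C4 after 4 steps.

C4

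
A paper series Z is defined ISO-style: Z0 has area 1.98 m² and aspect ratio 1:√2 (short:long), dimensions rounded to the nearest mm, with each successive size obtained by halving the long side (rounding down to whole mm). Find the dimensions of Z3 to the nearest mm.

418 × 591 mm

Let Z0's short side be w mm. w · w√2 = 1.98 m² = 1,980,000 mm², so w ≈ 1183.2 mm and w√2 ≈ 1673.4 mm → Z0 = 1183 × 1673 mm.
Z1: ⌊1673/2⌋ × 1183 = 836 × 1183 mm
Z2: ⌊1183/2⌋ × 836 = 591 × 836 mm
Z3: ⌊836/2⌋ × 591 = 418 × 591 mm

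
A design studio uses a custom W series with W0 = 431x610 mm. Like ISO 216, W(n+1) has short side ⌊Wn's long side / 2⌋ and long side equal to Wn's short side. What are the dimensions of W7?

38 × 53 mm

W1 = 305 × 431 mm (from W0 by 1 halving).
W2: ⌊431/2⌋ × 305 = 215 × 305 mm
W3: ⌊305/2⌋ × 215 = 152 × 215 mm
W4: ⌊215/2⌋ × 152 = 107 × 152 mm
W5: ⌊152/2⌋ × 107 = 76 × 107 mm
W6: ⌊107/2⌋ × 76 = 53 × 76 mm
W7: ⌊76/2⌋ × 53 = 38 × 53 mm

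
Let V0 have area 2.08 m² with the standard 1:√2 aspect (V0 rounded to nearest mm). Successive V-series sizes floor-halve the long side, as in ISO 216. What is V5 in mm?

214 × 303 mm

Let V0's short side be w mm. w · w√2 = 2.08 m² = 2,080,000 mm², so w ≈ 1212.8 mm and w√2 ≈ 1715.1 mm → V0 = 1213 × 1715 mm.
V1: ⌊1715/2⌋ × 1213 = 857 × 1213 mm
V2: ⌊1213/2⌋ × 857 = 606 × 857 mm
V3: ⌊857/2⌋ × 606 = 428 × 606 mm
V4: ⌊606/2⌋ × 428 = 303 × 428 mm
V5: ⌊428/2⌋ × 303 = 214 × 303 mm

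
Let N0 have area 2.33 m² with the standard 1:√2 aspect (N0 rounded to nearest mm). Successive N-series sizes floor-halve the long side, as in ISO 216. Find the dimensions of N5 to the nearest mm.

Let N0's short side be w mm. w · w√2 = 2.33 m² = 2,330,000 mm², so w ≈ 1283.6 mm and w√2 ≈ 1815.2 mm → N0 = 1284 × 1815 mm.
N1: ⌊1815/2⌋ × 1284 = 907 × 1284 mm
N2: ⌊1284/2⌋ × 907 = 642 × 907 mm
N3: ⌊907/2⌋ × 642 = 453 × 642 mm
N4: ⌊642/2⌋ × 453 = 321 × 453 mm
N5: ⌊453/2⌋ × 321 = 226 × 321 mm

226 × 321 mm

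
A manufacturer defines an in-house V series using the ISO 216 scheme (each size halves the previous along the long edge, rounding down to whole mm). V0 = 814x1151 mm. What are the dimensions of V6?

V1 = 575 × 814 mm (from V0 by 1 halving).
V2: ⌊814/2⌋ × 575 = 407 × 575 mm
V3: ⌊575/2⌋ × 407 = 287 × 407 mm
V4: ⌊407/2⌋ × 287 = 203 × 287 mm
V5: ⌊287/2⌋ × 203 = 143 × 203 mm
V6: ⌊203/2⌋ × 143 = 101 × 143 mm

101 × 143 mm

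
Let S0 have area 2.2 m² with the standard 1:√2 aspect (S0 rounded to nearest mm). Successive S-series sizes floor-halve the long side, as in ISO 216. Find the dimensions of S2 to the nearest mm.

Let S0's short side be w mm. w · w√2 = 2.2 m² = 2,200,000 mm², so w ≈ 1247.3 mm and w√2 ≈ 1763.9 mm → S0 = 1247 × 1764 mm.
S1: ⌊1764/2⌋ × 1247 = 882 × 1247 mm
S2: ⌊1247/2⌋ × 882 = 623 × 882 mm

623 × 882 mm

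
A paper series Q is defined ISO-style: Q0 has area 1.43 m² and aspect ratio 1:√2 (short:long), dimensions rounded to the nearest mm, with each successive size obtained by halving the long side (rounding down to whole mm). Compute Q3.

355 × 503 mm

Let Q0's short side be w mm. w · w√2 = 1.43 m² = 1,430,000 mm², so w ≈ 1005.6 mm and w√2 ≈ 1422.1 mm → Q0 = 1006 × 1422 mm.
Q1: ⌊1422/2⌋ × 1006 = 711 × 1006 mm
Q2: ⌊1006/2⌋ × 711 = 503 × 711 mm
Q3: ⌊711/2⌋ × 503 = 355 × 503 mm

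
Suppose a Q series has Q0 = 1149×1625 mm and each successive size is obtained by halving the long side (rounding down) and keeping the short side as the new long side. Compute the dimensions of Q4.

287 × 406 mm

Q1: ⌊1625/2⌋ × 1149 = 812 × 1149 mm
Q2: ⌊1149/2⌋ × 812 = 574 × 812 mm
Q3: ⌊812/2⌋ × 574 = 406 × 574 mm
Q4: ⌊574/2⌋ × 406 = 287 × 406 mm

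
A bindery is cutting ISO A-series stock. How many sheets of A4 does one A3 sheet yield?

2

Each ISO step halves the sheet: 1 × A3 → 2 × A4
From A3 to A4 is 1 halving step: 2^1 = 2.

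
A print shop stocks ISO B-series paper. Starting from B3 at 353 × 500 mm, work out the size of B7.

88 × 125 mm

B4: ⌊500/2⌋ × 353 = 250 × 353 mm
B5: ⌊353/2⌋ × 250 = 176 × 250 mm
B6: ⌊250/2⌋ × 176 = 125 × 176 mm
B7: ⌊176/2⌋ × 125 = 88 × 125 mm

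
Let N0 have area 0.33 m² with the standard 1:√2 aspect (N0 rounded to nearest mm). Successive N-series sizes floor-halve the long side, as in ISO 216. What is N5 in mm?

Let N0's short side be w mm. w · w√2 = 0.33 m² = 330,000 mm², so w ≈ 483.1 mm and w√2 ≈ 683.1 mm → N0 = 483 × 683 mm.
N1: ⌊683/2⌋ × 483 = 341 × 483 mm
N2: ⌊483/2⌋ × 341 = 241 × 341 mm
N3: ⌊341/2⌋ × 241 = 170 × 241 mm
N4: ⌊241/2⌋ × 170 = 120 × 170 mm
N5: ⌊170/2⌋ × 120 = 85 × 120 mm

85 × 120 mm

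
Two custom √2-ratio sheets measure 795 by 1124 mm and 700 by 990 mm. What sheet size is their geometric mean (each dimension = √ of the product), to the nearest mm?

746 × 1055 mm

Short side: √(795 · 700) = √556500 ≈ 746.0 → 746 mm
Long side: √(1124 · 990) = √1112760 ≈ 1054.9 → 1055 mm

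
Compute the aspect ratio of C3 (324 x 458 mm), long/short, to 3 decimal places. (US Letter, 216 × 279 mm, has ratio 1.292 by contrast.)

458 / 324 = 1.414
Matches √2 ≈ 1.414 — the ISO 216 defining ratio.

1.414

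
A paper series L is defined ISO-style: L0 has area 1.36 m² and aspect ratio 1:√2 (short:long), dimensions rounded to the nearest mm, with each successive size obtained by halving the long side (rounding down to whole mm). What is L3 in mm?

346 × 490 mm

Let L0's short side be w mm. w · w√2 = 1.36 m² = 1,360,000 mm², so w ≈ 980.6 mm and w√2 ≈ 1386.8 mm → L0 = 981 × 1387 mm.
L1: ⌊1387/2⌋ × 981 = 693 × 981 mm
L2: ⌊981/2⌋ × 693 = 490 × 693 mm
L3: ⌊693/2⌋ × 490 = 346 × 490 mm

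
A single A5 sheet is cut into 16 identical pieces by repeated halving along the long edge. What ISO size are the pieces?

A9

16 = 2^4, so 4 halving steps.
A5 → A6 → … → A9 after 4 steps.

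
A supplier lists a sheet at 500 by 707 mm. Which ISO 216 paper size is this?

B2 (500 × 707 mm)

Aspect ratio 707/500 ≈ 1.414 — close to the ISO √2 ≈ 1.414.
In the B-series (B0 = 1000 × 1414 mm): B2 = 500 × 707 mm.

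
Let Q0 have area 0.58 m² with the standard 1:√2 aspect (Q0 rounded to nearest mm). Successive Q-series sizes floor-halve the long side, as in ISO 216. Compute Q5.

Let Q0's short side be w mm. w · w√2 = 0.58 m² = 580,000 mm², so w ≈ 640.4 mm and w√2 ≈ 905.7 mm → Q0 = 640 × 906 mm.
Q1: ⌊906/2⌋ × 640 = 453 × 640 mm
Q2: ⌊640/2⌋ × 453 = 320 × 453 mm
Q3: ⌊453/2⌋ × 320 = 226 × 320 mm
Q4: ⌊320/2⌋ × 226 = 160 × 226 mm
Q5: ⌊226/2⌋ × 160 = 113 × 160 mm

113 × 160 mm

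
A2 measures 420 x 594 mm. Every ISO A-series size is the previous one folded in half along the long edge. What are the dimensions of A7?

A3: ⌊594/2⌋ × 420 = 297 × 420 mm
A4: ⌊420/2⌋ × 297 = 210 × 297 mm
A5: ⌊297/2⌋ × 210 = 148 × 210 mm
A6: ⌊210/2⌋ × 148 = 105 × 148 mm
A7: ⌊148/2⌋ × 105 = 74 × 105 mm

74 × 105 mm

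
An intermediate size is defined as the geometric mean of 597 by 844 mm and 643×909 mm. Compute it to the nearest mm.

Short side: √(597 · 643) = √383871 ≈ 619.6 → 620 mm
Long side: √(844 · 909) = √767196 ≈ 875.9 → 876 mm

620 × 876 mm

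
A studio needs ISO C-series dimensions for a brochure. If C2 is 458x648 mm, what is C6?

114 × 162 mm

C3: ⌊648/2⌋ × 458 = 324 × 458 mm
C4: ⌊458/2⌋ × 324 = 229 × 324 mm
C5: ⌊324/2⌋ × 229 = 162 × 229 mm
C6: ⌊229/2⌋ × 162 = 114 × 162 mm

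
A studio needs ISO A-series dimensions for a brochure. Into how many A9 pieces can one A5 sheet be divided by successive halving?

Each ISO step halves the sheet: 1 × A5 → 2 × A6 → 4 × A7 → 8 × A8 → …
From A5 to A9 is 4 halving steps: 2^4 = 16.

16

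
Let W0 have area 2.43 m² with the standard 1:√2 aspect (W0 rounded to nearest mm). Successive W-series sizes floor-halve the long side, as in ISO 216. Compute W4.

Let W0's short side be w mm. w · w√2 = 2.43 m² = 2,430,000 mm², so w ≈ 1310.8 mm and w√2 ≈ 1853.8 mm → W0 = 1311 × 1854 mm.
W1: ⌊1854/2⌋ × 1311 = 927 × 1311 mm
W2: ⌊1311/2⌋ × 927 = 655 × 927 mm
W3: ⌊927/2⌋ × 655 = 463 × 655 mm
W4: ⌊655/2⌋ × 463 = 327 × 463 mm

327 × 463 mm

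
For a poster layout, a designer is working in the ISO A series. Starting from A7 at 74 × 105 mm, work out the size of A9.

A8: ⌊105/2⌋ × 74 = 52 × 74 mm
A9: ⌊74/2⌋ × 52 = 37 × 52 mm

37 × 52 mm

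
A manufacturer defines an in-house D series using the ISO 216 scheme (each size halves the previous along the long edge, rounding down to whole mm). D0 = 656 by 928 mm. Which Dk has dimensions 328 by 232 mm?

D3

D0: 656 × 928 mm
D1: 464 × 656 mm
D2: 328 × 464 mm
D3: 232 × 328 mm
D4: 164 × 232 mm
→ matches D3.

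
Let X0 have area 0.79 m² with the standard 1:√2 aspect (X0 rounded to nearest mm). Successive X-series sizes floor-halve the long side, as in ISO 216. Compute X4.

Let X0's short side be w mm. w · w√2 = 0.79 m² = 790,000 mm², so w ≈ 747.4 mm and w√2 ≈ 1057.0 mm → X0 = 747 × 1057 mm.
X1: ⌊1057/2⌋ × 747 = 528 × 747 mm
X2: ⌊747/2⌋ × 528 = 373 × 528 mm
X3: ⌊528/2⌋ × 373 = 264 × 373 mm
X4: ⌊373/2⌋ × 264 = 186 × 264 mm

186 × 264 mm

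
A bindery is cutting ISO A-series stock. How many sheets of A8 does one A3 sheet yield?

Each ISO step halves the sheet: 1 × A3 → 2 × A4 → 4 × A5 → 8 × A6 → …
From A3 to A8 is 5 halving steps: 2^5 = 32.

32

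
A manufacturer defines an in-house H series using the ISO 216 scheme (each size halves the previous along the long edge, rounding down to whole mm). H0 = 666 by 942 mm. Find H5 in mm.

H1: ⌊942/2⌋ × 666 = 471 × 666 mm
H2: ⌊666/2⌋ × 471 = 333 × 471 mm
H3: ⌊471/2⌋ × 333 = 235 × 333 mm
H4: ⌊333/2⌋ × 235 = 166 × 235 mm
H5: ⌊235/2⌋ × 166 = 117 × 166 mm

117 × 166 mm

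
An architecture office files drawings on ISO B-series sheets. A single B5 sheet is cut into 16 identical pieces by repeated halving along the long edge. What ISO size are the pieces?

16 = 2^4, so 4 halving steps.
B5 → B6 → … → B9 after 4 steps.

B9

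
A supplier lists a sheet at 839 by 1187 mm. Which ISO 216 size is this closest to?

A0 (841 × 1189 mm)

Aspect ratio 1187/839 ≈ 1.415 — close to the ISO √2 ≈ 1.414.
In the A-series (A0 area = 1 m²): A0 = 841 × 1189 mm.
Off by 4 mm total — nearest standard size.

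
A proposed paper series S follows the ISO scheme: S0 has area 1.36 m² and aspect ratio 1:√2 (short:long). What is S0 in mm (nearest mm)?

Let the short side be w mm. Then w · w√2 = 1.36 m² = 1,360,000 mm².
w² = 1,360,000/√2, so w ≈ 980.6 mm; long side = w√2 ≈ 1386.8 mm.

981 × 1387 mm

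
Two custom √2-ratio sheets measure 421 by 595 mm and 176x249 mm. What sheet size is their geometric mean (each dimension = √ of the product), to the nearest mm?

272 × 385 mm

Short side: √(421 · 176) = √74096 ≈ 272.2 → 272 mm
Long side: √(595 · 249) = √148155 ≈ 384.9 → 385 mm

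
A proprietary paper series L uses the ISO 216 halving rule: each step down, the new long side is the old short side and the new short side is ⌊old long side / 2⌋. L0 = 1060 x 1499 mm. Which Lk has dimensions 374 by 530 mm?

L0: 1060 × 1499 mm
L1: 749 × 1060 mm
L2: 530 × 749 mm
L3: 374 × 530 mm
L4: 265 × 374 mm
→ matches L3.

L3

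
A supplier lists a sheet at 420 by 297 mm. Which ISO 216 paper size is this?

Aspect ratio 420/297 ≈ 1.414 — close to the ISO √2 ≈ 1.414.
In the A-series (A0 area = 1 m²): A3 = 297 × 420 mm.

A3 (297 × 420 mm)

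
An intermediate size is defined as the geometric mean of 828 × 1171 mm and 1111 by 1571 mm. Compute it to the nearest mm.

Short side: √(828 · 1111) = √919908 ≈ 959.1 → 959 mm
Long side: √(1171 · 1571) = √1839641 ≈ 1356.3 → 1356 mm

959 × 1356 mm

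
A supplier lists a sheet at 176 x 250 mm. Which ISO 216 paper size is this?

Aspect ratio 250/176 ≈ 1.420 — close to the ISO √2 ≈ 1.414.
In the B-series (B0 = 1000 × 1414 mm): B5 = 176 × 250 mm.

B5 (176 × 250 mm)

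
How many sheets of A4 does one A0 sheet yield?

Each ISO step halves the sheet: 1 × A0 → 2 × A1 → 4 × A2 → 8 × A3 → …
From A0 to A4 is 4 halving steps: 2^4 = 16.

16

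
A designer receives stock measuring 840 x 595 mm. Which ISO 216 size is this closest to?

A1 (594 × 841 mm)

Aspect ratio 840/595 ≈ 1.412 — close to the ISO √2 ≈ 1.414.
In the A-series (A0 area = 1 m²): A1 = 594 × 841 mm.
Off by 2 mm total — nearest standard size.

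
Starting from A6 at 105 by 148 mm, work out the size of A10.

26 × 37 mm

A7: ⌊148/2⌋ × 105 = 74 × 105 mm
A8: ⌊105/2⌋ × 74 = 52 × 74 mm
A9: ⌊74/2⌋ × 52 = 37 × 52 mm
A10: ⌊52/2⌋ × 37 = 26 × 37 mm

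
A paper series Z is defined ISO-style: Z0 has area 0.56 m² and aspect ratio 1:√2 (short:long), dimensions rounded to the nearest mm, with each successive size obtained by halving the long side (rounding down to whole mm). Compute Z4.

157 × 222 mm

Let Z0's short side be w mm. w · w√2 = 0.56 m² = 560,000 mm², so w ≈ 629.3 mm and w√2 ≈ 889.9 mm → Z0 = 629 × 890 mm.
Z1: ⌊890/2⌋ × 629 = 445 × 629 mm
Z2: ⌊629/2⌋ × 445 = 314 × 445 mm
Z3: ⌊445/2⌋ × 314 = 222 × 314 mm
Z4: ⌊314/2⌋ × 222 = 157 × 222 mm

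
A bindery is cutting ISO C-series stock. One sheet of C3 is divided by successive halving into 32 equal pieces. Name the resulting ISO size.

C8

32 = 2^5, so 5 halving steps.
C3 → C4 → … → C8 after 5 steps.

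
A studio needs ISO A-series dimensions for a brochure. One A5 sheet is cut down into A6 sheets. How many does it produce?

A5 = 148 × 210 mm; A6 = 105 × 148 mm.
Each halving step doubles the count; 1 step from A5 to A6.
2^1 = 2.

2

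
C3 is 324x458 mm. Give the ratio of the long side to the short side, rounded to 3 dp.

458 / 324 = 1.414
Matches √2 ≈ 1.414 — the ISO 216 defining ratio.

1.414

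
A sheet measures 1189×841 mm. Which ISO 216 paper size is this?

Aspect ratio 1189/841 ≈ 1.414 — close to the ISO √2 ≈ 1.414.
In the A-series (A0 area = 1 m²): A0 = 841 × 1189 mm.

A0 (841 × 1189 mm)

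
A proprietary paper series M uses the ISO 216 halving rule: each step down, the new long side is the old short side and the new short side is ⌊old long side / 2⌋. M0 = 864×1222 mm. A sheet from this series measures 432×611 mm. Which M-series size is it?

M0: 864 × 1222 mm
M1: 611 × 864 mm
M2: 432 × 611 mm
M3: 305 × 432 mm
→ matches M2.

M2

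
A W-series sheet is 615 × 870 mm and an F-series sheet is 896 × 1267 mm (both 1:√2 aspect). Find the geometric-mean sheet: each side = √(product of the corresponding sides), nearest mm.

Short side: √(615 · 896) = √551040 ≈ 742.3 → 742 mm
Long side: √(870 · 1267) = √1102290 ≈ 1049.9 → 1050 mm

742 × 1050 mm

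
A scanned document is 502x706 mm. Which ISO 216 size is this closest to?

Aspect ratio 706/502 ≈ 1.406 — close to the ISO √2 ≈ 1.414.
In the B-series (B0 = 1000 × 1414 mm): B2 = 500 × 707 mm.
Off by 3 mm total — nearest standard size.

B2 (500 × 707 mm)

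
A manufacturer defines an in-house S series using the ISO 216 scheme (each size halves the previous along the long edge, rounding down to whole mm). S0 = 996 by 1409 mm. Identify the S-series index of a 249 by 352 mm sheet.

S4

S0: 996 × 1409 mm
S1: 704 × 996 mm
S2: 498 × 704 mm
S3: 352 × 498 mm
S4: 249 × 352 mm
S5: 176 × 249 mm
→ matches S4.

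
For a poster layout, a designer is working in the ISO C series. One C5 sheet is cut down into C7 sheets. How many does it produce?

4

Each ISO step halves the sheet: 1 × C5 → 2 × C6 → 4 × C7
From C5 to C7 is 2 halving steps: 2^2 = 4.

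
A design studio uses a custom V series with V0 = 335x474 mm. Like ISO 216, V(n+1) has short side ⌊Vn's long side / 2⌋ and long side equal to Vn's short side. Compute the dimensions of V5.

59 × 83 mm

V1 = 237 × 335 mm (from V0 by 1 halving).
V2: ⌊335/2⌋ × 237 = 167 × 237 mm
V3: ⌊237/2⌋ × 167 = 118 × 167 mm
V4: ⌊167/2⌋ × 118 = 83 × 118 mm
V5: ⌊118/2⌋ × 83 = 59 × 83 mm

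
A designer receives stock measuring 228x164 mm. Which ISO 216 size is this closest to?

Aspect ratio 228/164 ≈ 1.390 (ISO target is √2 ≈ 1.414).
In the C-series (envelope sizes, between A and B): C5 = 162 × 229 mm.
Off by 3 mm total — nearest standard size.

C5 (162 × 229 mm)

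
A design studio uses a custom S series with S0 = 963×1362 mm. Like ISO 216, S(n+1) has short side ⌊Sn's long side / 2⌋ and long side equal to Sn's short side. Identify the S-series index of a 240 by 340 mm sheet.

S4

S0: 963 × 1362 mm
S1: 681 × 963 mm
S2: 481 × 681 mm
S3: 340 × 481 mm
S4: 240 × 340 mm
S5: 170 × 240 mm
→ matches S4.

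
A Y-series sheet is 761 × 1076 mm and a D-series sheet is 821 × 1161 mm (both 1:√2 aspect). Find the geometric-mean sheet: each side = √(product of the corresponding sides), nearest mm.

Short side: √(761 · 821) = √624781 ≈ 790.4 → 790 mm
Long side: √(1076 · 1161) = √1249236 ≈ 1117.7 → 1118 mm

790 × 1118 mm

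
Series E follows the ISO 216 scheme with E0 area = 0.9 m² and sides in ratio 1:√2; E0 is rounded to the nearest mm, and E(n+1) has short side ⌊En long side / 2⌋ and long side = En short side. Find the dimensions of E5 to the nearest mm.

141 × 199 mm

Let E0's short side be w mm. w · w√2 = 0.9 m² = 900,000 mm², so w ≈ 797.7 mm and w√2 ≈ 1128.2 mm → E0 = 798 × 1128 mm.
E1: ⌊1128/2⌋ × 798 = 564 × 798 mm
E2: ⌊798/2⌋ × 564 = 399 × 564 mm
E3: ⌊564/2⌋ × 399 = 282 × 399 mm
E4: ⌊399/2⌋ × 282 = 199 × 282 mm
E5: ⌊282/2⌋ × 199 = 141 × 199 mm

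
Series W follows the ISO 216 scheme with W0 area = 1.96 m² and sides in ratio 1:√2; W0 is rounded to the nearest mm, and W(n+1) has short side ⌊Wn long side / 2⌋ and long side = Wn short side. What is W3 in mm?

416 × 588 mm

Let W0's short side be w mm. w · w√2 = 1.96 m² = 1,960,000 mm², so w ≈ 1177.3 mm and w√2 ≈ 1664.9 mm → W0 = 1177 × 1665 mm.
W1: ⌊1665/2⌋ × 1177 = 832 × 1177 mm
W2: ⌊1177/2⌋ × 832 = 588 × 832 mm
W3: ⌊832/2⌋ × 588 = 416 × 588 mm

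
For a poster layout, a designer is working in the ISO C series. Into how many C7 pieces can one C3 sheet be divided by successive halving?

Each ISO step halves the sheet: 1 × C3 → 2 × C4 → 4 × C5 → 8 × C6 → …
From C3 to C7 is 4 halving steps: 2^4 = 16.

16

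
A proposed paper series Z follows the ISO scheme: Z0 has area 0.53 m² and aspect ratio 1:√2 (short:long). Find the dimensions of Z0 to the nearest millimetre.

612 × 866 mm

Let the short side be w mm. Then w · w√2 = 0.53 m² = 530,000 mm².
w² = 530,000/√2, so w ≈ 612.2 mm; long side = w√2 ≈ 865.8 mm.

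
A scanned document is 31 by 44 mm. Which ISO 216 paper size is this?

Aspect ratio 44/31 ≈ 1.419 — close to the ISO √2 ≈ 1.414.
In the B-series (B0 = 1000 × 1414 mm): B10 = 31 × 44 mm.

B10 (31 × 44 mm)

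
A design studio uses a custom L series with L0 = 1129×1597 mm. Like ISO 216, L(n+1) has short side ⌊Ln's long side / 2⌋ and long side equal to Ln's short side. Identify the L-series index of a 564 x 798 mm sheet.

L2

L0: 1129 × 1597 mm
L1: 798 × 1129 mm
L2: 564 × 798 mm
L3: 399 × 564 mm
→ matches L2.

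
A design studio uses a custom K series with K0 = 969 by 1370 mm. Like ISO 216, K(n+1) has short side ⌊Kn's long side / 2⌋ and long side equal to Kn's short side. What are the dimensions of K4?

K1: ⌊1370/2⌋ × 969 = 685 × 969 mm
K2: ⌊969/2⌋ × 685 = 484 × 685 mm
K3: ⌊685/2⌋ × 484 = 342 × 484 mm
K4: ⌊484/2⌋ × 342 = 242 × 342 mm

242 × 342 mm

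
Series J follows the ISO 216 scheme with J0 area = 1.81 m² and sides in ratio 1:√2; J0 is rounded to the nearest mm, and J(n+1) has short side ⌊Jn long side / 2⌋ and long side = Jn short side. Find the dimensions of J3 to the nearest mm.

Let J0's short side be w mm. w · w√2 = 1.81 m² = 1,810,000 mm², so w ≈ 1131.3 mm and w√2 ≈ 1599.9 mm → J0 = 1131 × 1600 mm.
J1: ⌊1600/2⌋ × 1131 = 800 × 1131 mm
J2: ⌊1131/2⌋ × 800 = 565 × 800 mm
J3: ⌊800/2⌋ × 565 = 400 × 565 mm

400 × 565 mm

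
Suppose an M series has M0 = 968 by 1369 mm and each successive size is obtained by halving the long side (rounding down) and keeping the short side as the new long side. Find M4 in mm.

M1: ⌊1369/2⌋ × 968 = 684 × 968 mm
M2: ⌊968/2⌋ × 684 = 484 × 684 mm
M3: ⌊684/2⌋ × 484 = 342 × 484 mm
M4: ⌊484/2⌋ × 342 = 242 × 342 mm

242 × 342 mm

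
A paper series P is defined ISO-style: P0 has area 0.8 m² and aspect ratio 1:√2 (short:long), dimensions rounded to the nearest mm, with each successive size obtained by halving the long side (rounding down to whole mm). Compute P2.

Let P0's short side be w mm. w · w√2 = 0.8 m² = 800,000 mm², so w ≈ 752.1 mm and w√2 ≈ 1063.7 mm → P0 = 752 × 1064 mm.
P1: ⌊1064/2⌋ × 752 = 532 × 752 mm
P2: ⌊752/2⌋ × 532 = 376 × 532 mm

376 × 532 mm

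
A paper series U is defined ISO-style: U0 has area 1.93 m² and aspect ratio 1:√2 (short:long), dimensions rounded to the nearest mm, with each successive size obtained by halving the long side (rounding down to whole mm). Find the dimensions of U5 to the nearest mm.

206 × 292 mm

Let U0's short side be w mm. w · w√2 = 1.93 m² = 1,930,000 mm², so w ≈ 1168.2 mm and w√2 ≈ 1652.1 mm → U0 = 1168 × 1652 mm.
U1: ⌊1652/2⌋ × 1168 = 826 × 1168 mm
U2: ⌊1168/2⌋ × 826 = 584 × 826 mm
U3: ⌊826/2⌋ × 584 = 413 × 584 mm
U4: ⌊584/2⌋ × 413 = 292 × 413 mm
U5: ⌊413/2⌋ × 292 = 206 × 292 mm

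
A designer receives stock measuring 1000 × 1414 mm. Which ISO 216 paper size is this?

Aspect ratio 1414/1000 ≈ 1.414 — close to the ISO √2 ≈ 1.414.
In the B-series (B0 = 1000 × 1414 mm): B0 = 1000 × 1414 mm.

B0 (1000 × 1414 mm)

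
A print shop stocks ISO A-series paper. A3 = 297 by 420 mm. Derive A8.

52 × 74 mm

A4: ⌊420/2⌋ × 297 = 210 × 297 mm
A5: ⌊297/2⌋ × 210 = 148 × 210 mm
A6: ⌊210/2⌋ × 148 = 105 × 148 mm
A7: ⌊148/2⌋ × 105 = 74 × 105 mm
A8: ⌊105/2⌋ × 74 = 52 × 74 mm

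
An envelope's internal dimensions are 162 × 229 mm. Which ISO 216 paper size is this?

C5 (162 × 229 mm)

Aspect ratio 229/162 ≈ 1.414 — close to the ISO √2 ≈ 1.414.
In the C-series (envelope sizes, between A and B): C5 = 162 × 229 mm.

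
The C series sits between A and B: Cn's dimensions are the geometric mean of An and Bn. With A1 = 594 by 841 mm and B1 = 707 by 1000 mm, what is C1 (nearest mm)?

648 × 917 mm

Short side: √(594 · 707) = √419958 ≈ 648.0 → 648 mm
Long side: √(841 · 1000) = √841000 ≈ 917.1 → 917 mm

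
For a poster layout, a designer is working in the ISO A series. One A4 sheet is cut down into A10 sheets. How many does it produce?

Each ISO step halves the sheet: 1 × A4 → 2 × A5 → 4 × A6 → 8 × A7 → …
From A4 to A10 is 6 halving steps: 2^6 = 64.

64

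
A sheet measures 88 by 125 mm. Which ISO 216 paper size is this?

Aspect ratio 125/88 ≈ 1.420 — close to the ISO √2 ≈ 1.414.
In the B-series (B0 = 1000 × 1414 mm): B7 = 88 × 125 mm.

B7 (88 × 125 mm)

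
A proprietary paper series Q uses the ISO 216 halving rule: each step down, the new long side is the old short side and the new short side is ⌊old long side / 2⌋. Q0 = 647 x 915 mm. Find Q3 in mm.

Q1: ⌊915/2⌋ × 647 = 457 × 647 mm
Q2: ⌊647/2⌋ × 457 = 323 × 457 mm
Q3: ⌊457/2⌋ × 323 = 228 × 323 mm

228 × 323 mm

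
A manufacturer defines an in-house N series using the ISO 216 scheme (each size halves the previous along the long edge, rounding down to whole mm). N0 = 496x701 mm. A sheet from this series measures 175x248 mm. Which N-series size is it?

N0: 496 × 701 mm
N1: 350 × 496 mm
N2: 248 × 350 mm
N3: 175 × 248 mm
N4: 124 × 175 mm
→ matches N3.

N3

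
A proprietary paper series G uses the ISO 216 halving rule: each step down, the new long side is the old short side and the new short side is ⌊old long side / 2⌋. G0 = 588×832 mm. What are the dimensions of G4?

G1: ⌊832/2⌋ × 588 = 416 × 588 mm
G2: ⌊588/2⌋ × 416 = 294 × 416 mm
G3: ⌊416/2⌋ × 294 = 208 × 294 mm
G4: ⌊294/2⌋ × 208 = 147 × 208 mm

147 × 208 mm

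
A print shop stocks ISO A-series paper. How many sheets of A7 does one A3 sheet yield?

16

Each ISO step halves the sheet: 1 × A3 → 2 × A4 → 4 × A5 → 8 × A6 → …
From A3 to A7 is 4 halving steps: 2^4 = 16.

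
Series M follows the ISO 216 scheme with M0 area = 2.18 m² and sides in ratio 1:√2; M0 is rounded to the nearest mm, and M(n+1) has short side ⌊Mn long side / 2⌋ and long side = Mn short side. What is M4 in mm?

310 × 439 mm

Let M0's short side be w mm. w · w√2 = 2.18 m² = 2,180,000 mm², so w ≈ 1241.6 mm and w√2 ≈ 1755.8 mm → M0 = 1242 × 1756 mm.
M1: ⌊1756/2⌋ × 1242 = 878 × 1242 mm
M2: ⌊1242/2⌋ × 878 = 621 × 878 mm
M3: ⌊878/2⌋ × 621 = 439 × 621 mm
M4: ⌊621/2⌋ × 439 = 310 × 439 mm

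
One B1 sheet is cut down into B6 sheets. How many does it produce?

32

Each ISO step halves the sheet: 1 × B1 → 2 × B2 → 4 × B3 → 8 × B4 → …
From B1 to B6 is 5 halving steps: 2^5 = 32.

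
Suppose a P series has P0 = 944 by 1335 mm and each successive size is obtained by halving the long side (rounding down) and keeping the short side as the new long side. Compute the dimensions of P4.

236 × 333 mm

P1: ⌊1335/2⌋ × 944 = 667 × 944 mm
P2: ⌊944/2⌋ × 667 = 472 × 667 mm
P3: ⌊667/2⌋ × 472 = 333 × 472 mm
P4: ⌊472/2⌋ × 333 = 236 × 333 mm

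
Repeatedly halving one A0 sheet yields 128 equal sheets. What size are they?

128 = 2^7, so 7 halving steps.
A0 → A1 → … → A7 after 7 steps.

A7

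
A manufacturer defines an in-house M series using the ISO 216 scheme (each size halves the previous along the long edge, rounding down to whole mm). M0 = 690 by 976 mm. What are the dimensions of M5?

M1: ⌊976/2⌋ × 690 = 488 × 690 mm
M2: ⌊690/2⌋ × 488 = 345 × 488 mm
M3: ⌊488/2⌋ × 345 = 244 × 345 mm
M4: ⌊345/2⌋ × 244 = 172 × 244 mm
M5: ⌊244/2⌋ × 172 = 122 × 172 mm

122 × 172 mm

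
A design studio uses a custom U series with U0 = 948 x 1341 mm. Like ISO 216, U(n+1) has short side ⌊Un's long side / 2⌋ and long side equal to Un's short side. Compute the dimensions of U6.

U1 = 670 × 948 mm (from U0 by 1 halving).
U2: ⌊948/2⌋ × 670 = 474 × 670 mm
U3: ⌊670/2⌋ × 474 = 335 × 474 mm
U4: ⌊474/2⌋ × 335 = 237 × 335 mm
U5: ⌊335/2⌋ × 237 = 167 × 237 mm
U6: ⌊237/2⌋ × 167 = 118 × 167 mm

118 × 167 mm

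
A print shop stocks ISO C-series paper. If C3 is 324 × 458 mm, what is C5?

162 × 229 mm

C4: ⌊458/2⌋ × 324 = 229 × 324 mm
C5: ⌊324/2⌋ × 229 = 162 × 229 mm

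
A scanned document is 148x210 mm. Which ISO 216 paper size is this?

Aspect ratio 210/148 ≈ 1.419 — close to the ISO √2 ≈ 1.414.
In the A-series (A0 area = 1 m²): A5 = 148 × 210 mm.

A5 (148 × 210 mm)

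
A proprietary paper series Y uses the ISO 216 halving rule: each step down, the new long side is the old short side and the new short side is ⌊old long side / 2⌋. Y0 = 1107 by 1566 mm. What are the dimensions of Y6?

138 × 195 mm

Y1 = 783 × 1107 mm (from Y0 by 1 halving).
Y2: ⌊1107/2⌋ × 783 = 553 × 783 mm
Y3: ⌊783/2⌋ × 553 = 391 × 553 mm
Y4: ⌊553/2⌋ × 391 = 276 × 391 mm
Y5: ⌊391/2⌋ × 276 = 195 × 276 mm
Y6: ⌊276/2⌋ × 195 = 138 × 195 mm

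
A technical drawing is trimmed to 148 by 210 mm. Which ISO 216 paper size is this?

Aspect ratio 210/148 ≈ 1.419 — close to the ISO √2 ≈ 1.414.
In the A-series (A0 area = 1 m²): A5 = 148 × 210 mm.

A5 (148 × 210 mm)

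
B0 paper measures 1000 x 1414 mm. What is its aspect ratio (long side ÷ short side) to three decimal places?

1414 / 1000 = 1.414
Matches √2 ≈ 1.414 — the ISO 216 defining ratio.

1.414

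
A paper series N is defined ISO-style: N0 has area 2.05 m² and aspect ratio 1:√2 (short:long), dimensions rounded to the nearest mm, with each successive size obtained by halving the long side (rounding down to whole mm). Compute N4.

Let N0's short side be w mm. w · w√2 = 2.05 m² = 2,050,000 mm², so w ≈ 1204.0 mm and w√2 ≈ 1702.7 mm → N0 = 1204 × 1703 mm.
N1: ⌊1703/2⌋ × 1204 = 851 × 1204 mm
N2: ⌊1204/2⌋ × 851 = 602 × 851 mm
N3: ⌊851/2⌋ × 602 = 425 × 602 mm
N4: ⌊602/2⌋ × 425 = 301 × 425 mm

301 × 425 mm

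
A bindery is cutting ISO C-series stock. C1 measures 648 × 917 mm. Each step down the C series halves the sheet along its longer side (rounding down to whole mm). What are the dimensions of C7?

81 × 114 mm

C2: ⌊917/2⌋ × 648 = 458 × 648 mm
C3: ⌊648/2⌋ × 458 = 324 × 458 mm
C4: ⌊458/2⌋ × 324 = 229 × 324 mm
C5: ⌊324/2⌋ × 229 = 162 × 229 mm
C6: ⌊229/2⌋ × 162 = 114 × 162 mm
C7: ⌊162/2⌋ × 114 = 81 × 114 mm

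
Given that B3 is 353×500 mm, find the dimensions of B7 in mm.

B4: ⌊500/2⌋ × 353 = 250 × 353 mm
B5: ⌊353/2⌋ × 250 = 176 × 250 mm
B6: ⌊250/2⌋ × 176 = 125 × 176 mm
B7: ⌊176/2⌋ × 125 = 88 × 125 mm

88 × 125 mm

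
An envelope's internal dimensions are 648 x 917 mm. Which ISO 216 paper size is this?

C1 (648 × 917 mm)

Aspect ratio 917/648 ≈ 1.415 — close to the ISO √2 ≈ 1.414.
In the C-series (envelope sizes, between A and B): C1 = 648 × 917 mm.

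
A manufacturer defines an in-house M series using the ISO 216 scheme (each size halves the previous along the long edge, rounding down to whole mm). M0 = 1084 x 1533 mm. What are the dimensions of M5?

191 × 271 mm

M1: ⌊1533/2⌋ × 1084 = 766 × 1084 mm
M2: ⌊1084/2⌋ × 766 = 542 × 766 mm
M3: ⌊766/2⌋ × 542 = 383 × 542 mm
M4: ⌊542/2⌋ × 383 = 271 × 383 mm
M5: ⌊383/2⌋ × 271 = 191 × 271 mm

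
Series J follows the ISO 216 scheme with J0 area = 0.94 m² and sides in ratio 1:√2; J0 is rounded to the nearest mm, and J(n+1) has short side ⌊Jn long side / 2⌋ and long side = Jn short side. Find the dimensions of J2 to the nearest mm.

407 × 576 mm

Let J0's short side be w mm. w · w√2 = 0.94 m² = 940,000 mm², so w ≈ 815.3 mm and w√2 ≈ 1153.0 mm → J0 = 815 × 1153 mm.
J1: ⌊1153/2⌋ × 815 = 576 × 815 mm
J2: ⌊815/2⌋ × 576 = 407 × 576 mm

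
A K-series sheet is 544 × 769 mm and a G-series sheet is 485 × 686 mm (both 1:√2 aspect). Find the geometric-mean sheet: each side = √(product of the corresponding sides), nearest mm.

514 × 726 mm

Short side: √(544 · 485) = √263840 ≈ 513.7 → 514 mm
Long side: √(769 · 686) = √527534 ≈ 726.3 → 726 mm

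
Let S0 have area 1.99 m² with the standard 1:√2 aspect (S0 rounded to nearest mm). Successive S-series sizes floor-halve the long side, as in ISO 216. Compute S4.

Let S0's short side be w mm. w · w√2 = 1.99 m² = 1,990,000 mm², so w ≈ 1186.2 mm and w√2 ≈ 1677.6 mm → S0 = 1186 × 1678 mm.
S1: ⌊1678/2⌋ × 1186 = 839 × 1186 mm
S2: ⌊1186/2⌋ × 839 = 593 × 839 mm
S3: ⌊839/2⌋ × 593 = 419 × 593 mm
S4: ⌊593/2⌋ × 419 = 296 × 419 mm

296 × 419 mm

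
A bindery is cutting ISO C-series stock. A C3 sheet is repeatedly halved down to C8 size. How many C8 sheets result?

Each ISO step halves the sheet: 1 × C3 → 2 × C4 → 4 × C5 → 8 × C6 → …
From C3 to C8 is 5 halving steps: 2^5 = 32.

32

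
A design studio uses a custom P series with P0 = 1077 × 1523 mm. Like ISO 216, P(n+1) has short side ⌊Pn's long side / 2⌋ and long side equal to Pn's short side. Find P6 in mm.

134 × 190 mm

P1: ⌊1523/2⌋ × 1077 = 761 × 1077 mm
P2: ⌊1077/2⌋ × 761 = 538 × 761 mm
P3: ⌊761/2⌋ × 538 = 380 × 538 mm
P4: ⌊538/2⌋ × 380 = 269 × 380 mm
P5: ⌊380/2⌋ × 269 = 190 × 269 mm
P6: ⌊269/2⌋ × 190 = 134 × 190 mm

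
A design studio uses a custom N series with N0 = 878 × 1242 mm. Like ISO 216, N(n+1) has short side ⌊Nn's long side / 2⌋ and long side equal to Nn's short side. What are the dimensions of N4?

219 × 310 mm

N1: ⌊1242/2⌋ × 878 = 621 × 878 mm
N2: ⌊878/2⌋ × 621 = 439 × 621 mm
N3: ⌊621/2⌋ × 439 = 310 × 439 mm
N4: ⌊439/2⌋ × 310 = 219 × 310 mm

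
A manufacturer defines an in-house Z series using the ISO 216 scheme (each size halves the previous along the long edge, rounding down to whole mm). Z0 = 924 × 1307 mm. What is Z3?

326 × 462 mm

Z1: ⌊1307/2⌋ × 924 = 653 × 924 mm
Z2: ⌊924/2⌋ × 653 = 462 × 653 mm
Z3: ⌊653/2⌋ × 462 = 326 × 462 mm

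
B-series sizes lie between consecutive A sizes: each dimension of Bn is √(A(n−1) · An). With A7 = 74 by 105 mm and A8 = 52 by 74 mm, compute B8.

Short side: √(74 · 52) = √3848 ≈ 62.0 → 62 mm
Long side: √(105 · 74) = √7770 ≈ 88.1 → 88 mm

62 × 88 mm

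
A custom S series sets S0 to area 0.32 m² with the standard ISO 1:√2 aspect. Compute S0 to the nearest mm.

Let the short side be w mm. Then w · w√2 = 0.32 m² = 320,000 mm².
w² = 320,000/√2, so w ≈ 475.7 mm; long side = w√2 ≈ 672.7 mm.

476 × 673 mm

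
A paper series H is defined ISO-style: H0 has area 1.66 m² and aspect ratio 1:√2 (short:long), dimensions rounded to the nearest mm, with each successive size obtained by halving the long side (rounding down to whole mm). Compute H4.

Let H0's short side be w mm. w · w√2 = 1.66 m² = 1,660,000 mm², so w ≈ 1083.4 mm and w√2 ≈ 1532.2 mm → H0 = 1083 × 1532 mm.
H1: ⌊1532/2⌋ × 1083 = 766 × 1083 mm
H2: ⌊1083/2⌋ × 766 = 541 × 766 mm
H3: ⌊766/2⌋ × 541 = 383 × 541 mm
H4: ⌊541/2⌋ × 383 = 270 × 383 mm

270 × 383 mm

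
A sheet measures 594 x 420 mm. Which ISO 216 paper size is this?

A2 (420 × 594 mm)

Aspect ratio 594/420 ≈ 1.414 — close to the ISO √2 ≈ 1.414.
In the A-series (A0 area = 1 m²): A2 = 420 × 594 mm.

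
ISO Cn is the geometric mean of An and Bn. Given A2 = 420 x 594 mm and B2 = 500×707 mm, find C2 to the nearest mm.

Short side: √(420 · 500) = √210000 ≈ 458.3 → 458 mm
Long side: √(594 · 707) = √419958 ≈ 648.0 → 648 mm

458 × 648 mm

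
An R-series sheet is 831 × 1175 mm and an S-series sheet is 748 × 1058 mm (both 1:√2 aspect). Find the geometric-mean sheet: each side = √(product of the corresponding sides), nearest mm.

Short side: √(831 · 748) = √621588 ≈ 788.4 → 788 mm
Long side: √(1175 · 1058) = √1243150 ≈ 1115.0 → 1115 mm

788 × 1115 mm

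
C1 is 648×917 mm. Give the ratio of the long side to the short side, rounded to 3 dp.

1.415

917 / 648 = 1.415
Matches √2 ≈ 1.414 — the ISO 216 defining ratio.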